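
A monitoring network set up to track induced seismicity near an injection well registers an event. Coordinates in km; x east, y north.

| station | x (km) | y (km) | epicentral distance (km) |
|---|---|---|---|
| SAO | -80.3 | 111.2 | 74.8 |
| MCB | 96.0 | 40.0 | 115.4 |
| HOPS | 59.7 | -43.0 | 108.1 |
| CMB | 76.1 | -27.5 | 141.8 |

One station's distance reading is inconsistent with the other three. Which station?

HOPS

Solve using three stations at a time. Using SAO, MCB, CMB (subtract circle equations pairwise → linear system) gives (x, y) ≈ (-10.3, 84.9).
Distances from that point to each station vs reported:
  SAO: calculated 74.8 vs reported 74.8 → residual 0.0 km
  MCB: calculated 115.4 vs reported 115.4 → residual 0.0 km
  HOPS: calculated 145.8 vs reported 108.1 → residual 37.7 km
  CMB: calculated 141.8 vs reported 141.8 → residual 0.0 km
SAO, MCB, CMB are mutually consistent (residuals ≈ 0); HOPS is off by 37.7 km.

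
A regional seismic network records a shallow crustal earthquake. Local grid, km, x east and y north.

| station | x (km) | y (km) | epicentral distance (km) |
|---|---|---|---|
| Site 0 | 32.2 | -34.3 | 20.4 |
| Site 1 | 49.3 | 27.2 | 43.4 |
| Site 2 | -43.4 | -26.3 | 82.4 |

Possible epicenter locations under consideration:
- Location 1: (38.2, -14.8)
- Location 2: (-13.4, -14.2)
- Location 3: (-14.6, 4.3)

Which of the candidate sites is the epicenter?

For each candidate, compare |candidate − station| to the reported distance:
Location 1: residuals Site 0 0.0, Site 1 0.0, Site 2 0.0 → max 0.0 km
Location 2: residuals Site 0 29.4, Site 1 31.7, Site 2 50.1 → max 50.1 km
Location 3: residuals Site 0 40.3, Site 1 24.5, Site 2 40.4 → max 40.4 km
Only Location 1 has all residuals ≈ 0.

Location 1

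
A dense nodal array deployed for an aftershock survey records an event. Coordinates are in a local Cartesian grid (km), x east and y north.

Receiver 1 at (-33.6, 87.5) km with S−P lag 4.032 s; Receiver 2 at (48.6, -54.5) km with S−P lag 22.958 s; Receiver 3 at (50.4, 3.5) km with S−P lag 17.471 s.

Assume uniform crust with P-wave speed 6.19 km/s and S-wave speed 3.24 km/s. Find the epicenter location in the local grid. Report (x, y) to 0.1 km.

x ≈ -50.6 km, y ≈ 66.0 km

Distance from S−P lag: d = Δt · v_P v_S / (v_P − v_S) = Δt · (6.19·3.24)/(6.19−3.24) ≈ 6.7985·Δt.
So d_Receiver 1 = 27.41, d_Receiver 2 = 156.08, d_Receiver 3 = 118.78 km.
Circle about each station: (x + 33.6)² + (y − 87.5)² = 27.41²; (x − 48.6)² + (y + 54.5)² = 156.08²; (x − 50.4)² + (y − 3.5)² = 118.78².
Subtracting the Receiver 1 equation from the Receiver 2 and Receiver 3 equations removes the quadratic terms:
164.4 x − 284.0 y = -27062.66
168.0 x − 168.0 y = -19590.18
Solving the 2×2 system: x ≈ -50.6, y ≈ 66.0 km.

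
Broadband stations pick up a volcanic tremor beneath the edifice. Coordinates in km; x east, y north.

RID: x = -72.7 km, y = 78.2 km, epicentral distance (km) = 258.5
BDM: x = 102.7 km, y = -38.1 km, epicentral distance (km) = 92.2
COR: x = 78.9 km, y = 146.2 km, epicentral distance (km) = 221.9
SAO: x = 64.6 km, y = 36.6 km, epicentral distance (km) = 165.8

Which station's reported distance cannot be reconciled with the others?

Solve using three stations at a time. Using RID, BDM, SAO (subtract circle equations pairwise → linear system) gives (x, y) ≈ (82.9, -128.2).
Distances from that point to each station vs reported:
  RID: calculated 258.5 vs reported 258.5 → residual 0.0 km
  BDM: calculated 92.2 vs reported 92.2 → residual 0.0 km
  COR: calculated 274.4 vs reported 221.9 → residual 52.5 km
  SAO: calculated 165.8 vs reported 165.8 → residual 0.0 km
RID, BDM, SAO are mutually consistent (residuals ≈ 0); COR is off by 52.5 km.

COR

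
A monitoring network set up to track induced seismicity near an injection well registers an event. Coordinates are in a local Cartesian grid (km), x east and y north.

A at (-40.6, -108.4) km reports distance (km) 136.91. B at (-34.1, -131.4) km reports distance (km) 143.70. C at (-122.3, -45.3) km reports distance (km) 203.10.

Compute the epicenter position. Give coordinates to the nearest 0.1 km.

Circle about each station: (x + 40.6)² + (y + 108.4)² = 136.91²; (x + 34.1)² + (y + 131.4)² = 143.70²; (x + 122.3)² + (y + 45.3)² = 203.10².
Subtracting pairs of circle equations eliminates x²+y² and gives linear equations (the radical axes):
13.0 x − 46.0 y = 3124.51
-163.4 x + 126.2 y = -18894.80
Solving the 2×2 system: x ≈ 80.8, y ≈ -45.1 km.
Check against A (with the unrounded x, y): √((x + 40.6)²+(y + 108.4)²) = 136.93 ≈ 136.91 km. ✓

x ≈ 80.8 km, y ≈ -45.1 km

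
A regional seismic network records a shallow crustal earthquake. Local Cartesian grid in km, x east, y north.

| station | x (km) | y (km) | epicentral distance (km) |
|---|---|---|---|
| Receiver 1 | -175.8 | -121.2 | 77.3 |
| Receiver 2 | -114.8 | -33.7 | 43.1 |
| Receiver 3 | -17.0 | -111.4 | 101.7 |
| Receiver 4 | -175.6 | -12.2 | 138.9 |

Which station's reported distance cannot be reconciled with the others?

Solve using three stations at a time. Using Receiver 1, Receiver 2, Receiver 3 (subtract circle equations pairwise → linear system) gives (x, y) ≈ (-112.6, -76.7).
Distances from that point to each station vs reported:
  Receiver 1: calculated 77.3 vs reported 77.3 → residual 0.0 km
  Receiver 2: calculated 43.1 vs reported 43.1 → residual 0.0 km
  Receiver 3: calculated 101.7 vs reported 101.7 → residual 0.0 km
  Receiver 4: calculated 90.2 vs reported 138.9 → residual 48.7 km
Receiver 1, Receiver 2, Receiver 3 are mutually consistent (residuals ≈ 0); Receiver 4 is off by 48.7 km.

Receiver 4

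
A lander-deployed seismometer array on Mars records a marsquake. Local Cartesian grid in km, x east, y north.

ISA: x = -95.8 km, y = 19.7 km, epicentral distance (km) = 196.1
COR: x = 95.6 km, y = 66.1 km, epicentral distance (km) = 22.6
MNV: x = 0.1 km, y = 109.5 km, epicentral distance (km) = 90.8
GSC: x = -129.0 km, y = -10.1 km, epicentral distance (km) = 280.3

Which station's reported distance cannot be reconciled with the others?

Solve using three stations at a time. Using ISA, COR, MNV (subtract circle equations pairwise → linear system) gives (x, y) ≈ (88.2, 87.5).
Distances from that point to each station vs reported:
  ISA: calculated 196.1 vs reported 196.1 → residual 0.0 km
  COR: calculated 22.6 vs reported 22.6 → residual 0.0 km
  MNV: calculated 90.8 vs reported 90.8 → residual 0.0 km
  GSC: calculated 238.1 vs reported 280.3 → residual 42.2 km
ISA, COR, MNV are mutually consistent (residuals ≈ 0); GSC is off by 42.2 km.

GSC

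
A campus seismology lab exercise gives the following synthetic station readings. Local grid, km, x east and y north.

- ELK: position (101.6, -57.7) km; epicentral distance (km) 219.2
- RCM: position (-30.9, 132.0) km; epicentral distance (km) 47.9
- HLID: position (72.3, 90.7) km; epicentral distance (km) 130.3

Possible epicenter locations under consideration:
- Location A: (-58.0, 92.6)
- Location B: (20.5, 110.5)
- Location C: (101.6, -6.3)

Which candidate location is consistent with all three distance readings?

For each candidate, compare |candidate − station| to the reported distance:
Location A: residuals ELK 0.0, RCM 0.1, HLID 0.0 → max 0.1 km
Location B: residuals ELK 32.5, RCM 7.8, HLID 74.8 → max 74.8 km
Location C: residuals ELK 167.8, RCM 143.6, HLID 29.0 → max 167.8 km
Only Location A has all residuals ≈ 0.

Location A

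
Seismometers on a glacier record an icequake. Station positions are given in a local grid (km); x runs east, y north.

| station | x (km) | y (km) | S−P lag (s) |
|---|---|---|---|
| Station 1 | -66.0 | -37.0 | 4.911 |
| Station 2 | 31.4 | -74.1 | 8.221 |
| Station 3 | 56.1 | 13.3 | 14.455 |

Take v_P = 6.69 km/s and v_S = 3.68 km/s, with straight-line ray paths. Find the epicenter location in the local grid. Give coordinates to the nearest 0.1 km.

Distance from S−P lag: d = Δt · v_P v_S / (v_P − v_S) = Δt · (6.69·3.68)/(6.69−3.68) ≈ 8.1791·Δt.
So d_Station 1 = 40.17, d_Station 2 = 67.24, d_Station 3 = 118.23 km.
Circle about each station: (x + 66.0)² + (y + 37.0)² = 40.17²; (x − 31.4)² + (y + 74.1)² = 67.24²; (x − 56.1)² + (y − 13.3)² = 118.23².
Subtracting pairs of circle equations eliminates x²+y² and gives linear equations (the radical axes):
194.8 x − 74.2 y = -2155.82
244.2 x + 100.6 y = -14765.60
Solving the 2×2 system: x ≈ -34.8, y ≈ -62.3 km.

-34.8 km east, -62.3 km north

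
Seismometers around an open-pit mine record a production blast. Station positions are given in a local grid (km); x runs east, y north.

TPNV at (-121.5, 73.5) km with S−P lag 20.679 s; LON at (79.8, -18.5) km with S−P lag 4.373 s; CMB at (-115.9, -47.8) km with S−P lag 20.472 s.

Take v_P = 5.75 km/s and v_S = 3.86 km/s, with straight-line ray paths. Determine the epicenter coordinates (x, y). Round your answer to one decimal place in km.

Distance from S−P lag: d = Δt · v_P v_S / (v_P − v_S) = Δt · (5.75·3.86)/(5.75−3.86) ≈ 11.7434·Δt.
So d_TPNV = 242.84, d_LON = 51.35, d_CMB = 240.41 km.
Circle about each station: (x + 121.5)² + (y − 73.5)² = 242.84²; (x − 79.8)² + (y + 18.5)² = 51.35²; (x + 115.9)² + (y + 47.8)² = 240.41².
Subtracting the TPNV equation from the LON and CMB equations removes the quadratic terms:
402.6 x − 184.0 y = 42880.23
11.2 x − 242.6 y = -3272.55
Solving the 2×2 system: x ≈ 115.1, y ≈ 18.8 km.

115.1 km east, 18.8 km north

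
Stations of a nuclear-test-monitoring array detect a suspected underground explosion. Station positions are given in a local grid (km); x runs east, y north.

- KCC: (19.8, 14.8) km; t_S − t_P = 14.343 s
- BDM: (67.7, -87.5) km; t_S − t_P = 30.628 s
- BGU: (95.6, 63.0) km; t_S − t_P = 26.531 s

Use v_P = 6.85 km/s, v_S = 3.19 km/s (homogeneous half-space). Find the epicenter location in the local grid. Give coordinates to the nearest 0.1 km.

Distance from S−P lag: d = Δt · v_P v_S / (v_P − v_S) = Δt · (6.85·3.19)/(6.85−3.19) ≈ 5.9704·Δt.
So d_KCC = 85.63, d_BDM = 182.86, d_BGU = 158.40 km.
Circle about each station: (x − 19.8)² + (y − 14.8)² = 85.63²; (x − 67.7)² + (y + 87.5)² = 182.86²; (x − 95.6)² + (y − 63.0)² = 158.40².
Subtracting the KCC equation from the BDM and BGU equations removes the quadratic terms:
95.8 x − 204.6 y = -14476.82
151.6 x + 96.4 y = -5260.78
Solving the 2×2 system: x ≈ -61.4, y ≈ 42.0 km.
Check against KCC (with the unrounded x, y): √((x − 19.8)²+(y − 14.8)²) = 85.65 ≈ 85.63 km. ✓

x ≈ -61.4 km, y ≈ 42.0 km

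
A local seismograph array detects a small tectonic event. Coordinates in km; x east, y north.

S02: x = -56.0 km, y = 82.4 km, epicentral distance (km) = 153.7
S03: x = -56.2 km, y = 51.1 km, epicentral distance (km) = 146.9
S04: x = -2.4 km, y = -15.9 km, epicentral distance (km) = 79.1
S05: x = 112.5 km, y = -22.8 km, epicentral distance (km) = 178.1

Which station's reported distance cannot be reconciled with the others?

Solve using three stations at a time. Using S02, S04, S05 (subtract circle equations pairwise → linear system) gives (x, y) ≈ (-58.9, -71.3).
Distances from that point to each station vs reported:
  S02: calculated 153.7 vs reported 153.7 → residual 0.0 km
  S03: calculated 122.4 vs reported 146.9 → residual 24.5 km
  S04: calculated 79.1 vs reported 79.1 → residual 0.0 km
  S05: calculated 178.1 vs reported 178.1 → residual 0.0 km
S02, S04, S05 are mutually consistent (residuals ≈ 0); S03 is off by 24.5 km.

S03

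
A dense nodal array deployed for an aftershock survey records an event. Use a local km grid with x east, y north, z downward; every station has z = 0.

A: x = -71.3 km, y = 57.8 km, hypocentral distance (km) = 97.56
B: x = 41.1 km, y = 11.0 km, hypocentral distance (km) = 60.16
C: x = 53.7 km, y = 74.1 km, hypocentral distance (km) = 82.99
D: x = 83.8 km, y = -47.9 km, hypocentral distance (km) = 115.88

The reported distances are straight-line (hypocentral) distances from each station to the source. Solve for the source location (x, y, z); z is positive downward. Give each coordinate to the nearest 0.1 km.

Each station gives a sphere (x−x_i)² + (y−y_i)² + z² = d_i² (stations at z=0).
Subtracting the A sphere from B and C: z² cancels, leaving linear equations in x and y:
224.8 x − 93.6 y = -715.59
250.0 x + 32.6 y = 2580.58
Solving: x ≈ 7.101, y ≈ 24.701 km (keep extra digits for the depth step; rounded: 7.1, 24.7).
Then from the A sphere: z² = 97.56² − (x + 71.3)² − (y − 57.8)² with x = 7.101, y = 24.701, so z ≈ 47.704 ≈ 47.7 km.

(7.1, 24.7, 47.7)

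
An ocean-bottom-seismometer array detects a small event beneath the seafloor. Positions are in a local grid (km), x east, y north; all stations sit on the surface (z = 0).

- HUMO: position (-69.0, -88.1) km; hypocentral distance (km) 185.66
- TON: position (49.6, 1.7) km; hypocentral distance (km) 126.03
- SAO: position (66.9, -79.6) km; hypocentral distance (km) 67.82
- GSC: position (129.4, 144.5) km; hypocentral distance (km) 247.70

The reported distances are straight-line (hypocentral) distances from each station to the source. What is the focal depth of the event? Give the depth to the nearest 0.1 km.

z ≈ 49.5 km

Each station gives a sphere (x−x_i)² + (y−y_i)² + z² = d_i² (stations at z=0).
Subtracting the HUMO sphere from TON and SAO: z² cancels, leaving linear equations in x and y:
237.2 x + 179.6 y = 8526.51
271.8 x + 17.0 y = 28159.24
Solving: x ≈ 109.695, y ≈ -97.400 km (keep extra digits for the depth step; rounded: 109.7, -97.4).
Then from the HUMO sphere: z² = 185.66² − (x + 69.0)² − (y + 88.1)² with x = 109.695, y = -97.400, so z ≈ 49.510 ≈ 49.5 km.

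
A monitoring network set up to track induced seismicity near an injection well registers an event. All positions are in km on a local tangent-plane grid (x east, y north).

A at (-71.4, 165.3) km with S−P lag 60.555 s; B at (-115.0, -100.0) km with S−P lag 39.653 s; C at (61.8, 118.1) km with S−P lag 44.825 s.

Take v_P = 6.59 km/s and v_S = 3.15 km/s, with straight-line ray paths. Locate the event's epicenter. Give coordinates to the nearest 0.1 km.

Distance from S−P lag: d = Δt · v_P v_S / (v_P − v_S) = Δt · (6.59·3.15)/(6.59−3.15) ≈ 6.0344·Δt.
So d_A = 365.42, d_B = 239.28, d_C = 270.49 km.
Circle about each station: (x + 71.4)² + (y − 165.3)² = 365.42²; (x + 115.0)² + (y + 100.0)² = 239.28²; (x − 61.8)² + (y − 118.1)² = 270.49².
Subtracting the A equation from the B and C equations removes the quadratic terms:
-87.2 x − 530.6 y = 67079.81
266.4 x − 94.4 y = 45711.74
Solving the 2×2 system: x ≈ 119.8, y ≈ -146.1 km.

(119.8, -146.1)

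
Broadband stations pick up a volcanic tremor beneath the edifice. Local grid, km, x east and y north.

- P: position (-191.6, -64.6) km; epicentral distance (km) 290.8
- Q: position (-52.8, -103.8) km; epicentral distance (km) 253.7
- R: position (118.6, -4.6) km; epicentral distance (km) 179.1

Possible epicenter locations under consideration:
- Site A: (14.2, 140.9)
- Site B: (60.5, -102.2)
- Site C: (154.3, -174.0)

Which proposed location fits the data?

For each candidate, compare |candidate − station| to the reported distance:
Site A: residuals P 0.0, Q 0.0, R 0.0 → max 0.0 km
Site B: residuals P 35.9, Q 140.4, R 65.5 → max 140.4 km
Site C: residuals P 72.0, Q 35.0, R 6.0 → max 72.0 km
Only Site A has all residuals ≈ 0.

Site A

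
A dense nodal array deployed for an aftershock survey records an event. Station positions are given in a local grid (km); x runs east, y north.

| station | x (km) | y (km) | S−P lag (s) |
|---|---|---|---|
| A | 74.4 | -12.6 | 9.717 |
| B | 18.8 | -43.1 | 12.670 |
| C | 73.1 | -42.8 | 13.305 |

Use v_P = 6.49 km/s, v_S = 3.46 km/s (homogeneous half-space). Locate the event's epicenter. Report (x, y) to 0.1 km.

x ≈ 37.1 km, y ≈ 49.0 km

Distance from S−P lag: d = Δt · v_P v_S / (v_P − v_S) = Δt · (6.49·3.46)/(6.49−3.46) ≈ 7.4110·Δt.
So d_A = 72.01, d_B = 93.90, d_C = 98.60 km.
Circle about each station: (x − 74.4)² + (y + 12.6)² = 72.01²; (x − 18.8)² + (y + 43.1)² = 93.90²; (x − 73.1)² + (y + 42.8)² = 98.60².
Subtracting pairs of circle equations eliminates x²+y² and gives linear equations (the radical axes):
-111.2 x − 61.0 y = -7114.84
-2.6 x − 60.4 y = -3055.19
Solving the 2×2 system: x ≈ 37.1, y ≈ 49.0 km.
Check against A (with the unrounded x, y): √((x − 74.4)²+(y + 12.6)²) = 71.99 ≈ 72.01 km. ✓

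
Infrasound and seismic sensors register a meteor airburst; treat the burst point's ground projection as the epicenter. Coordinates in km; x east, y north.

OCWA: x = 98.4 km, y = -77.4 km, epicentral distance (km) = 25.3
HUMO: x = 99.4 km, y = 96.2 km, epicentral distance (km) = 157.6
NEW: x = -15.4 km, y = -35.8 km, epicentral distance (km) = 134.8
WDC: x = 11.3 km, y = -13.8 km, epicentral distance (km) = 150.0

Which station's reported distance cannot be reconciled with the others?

Solve using three stations at a time. Using OCWA, HUMO, NEW (subtract circle equations pairwise → linear system) gives (x, y) ≈ (117.1, -60.4).
Distances from that point to each station vs reported:
  OCWA: calculated 25.3 vs reported 25.3 → residual 0.0 km
  HUMO: calculated 157.6 vs reported 157.6 → residual 0.0 km
  NEW: calculated 134.8 vs reported 134.8 → residual 0.0 km
  WDC: calculated 115.6 vs reported 150.0 → residual 34.4 km
OCWA, HUMO, NEW are mutually consistent (residuals ≈ 0); WDC is off by 34.4 km.

WDC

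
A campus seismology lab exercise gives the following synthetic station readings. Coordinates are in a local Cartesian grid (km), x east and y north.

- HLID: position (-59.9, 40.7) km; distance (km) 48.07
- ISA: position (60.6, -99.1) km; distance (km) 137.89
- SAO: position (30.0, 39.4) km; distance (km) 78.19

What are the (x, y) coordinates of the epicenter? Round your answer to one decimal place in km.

-36.7 km east, -1.4 km north

Circle about each station: (x + 59.9)² + (y − 40.7)² = 48.07²; (x − 60.6)² + (y + 99.1)² = 137.89²; (x − 30.0)² + (y − 39.4)² = 78.19².
Subtracting the HLID equation from the ISA and SAO equations removes the quadratic terms:
241.0 x − 279.6 y = -8454.26
179.8 x − 2.6 y = -6595.09
Solving the 2×2 system: x ≈ -36.7, y ≈ -1.4 km.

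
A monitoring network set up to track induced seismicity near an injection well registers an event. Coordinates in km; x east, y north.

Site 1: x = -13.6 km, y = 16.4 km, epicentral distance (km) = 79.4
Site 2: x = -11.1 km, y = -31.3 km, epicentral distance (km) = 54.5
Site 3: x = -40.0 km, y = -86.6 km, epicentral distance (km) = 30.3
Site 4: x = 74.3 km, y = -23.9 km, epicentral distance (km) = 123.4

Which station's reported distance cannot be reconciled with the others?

Solve using three stations at a time. Using Site 1, Site 3, Site 4 (subtract circle equations pairwise → linear system) gives (x, y) ≈ (-44.7, -56.7).
Distances from that point to each station vs reported:
  Site 1: calculated 79.4 vs reported 79.4 → residual 0.0 km
  Site 2: calculated 42.1 vs reported 54.5 → residual 12.4 km
  Site 3: calculated 30.3 vs reported 30.3 → residual 0.0 km
  Site 4: calculated 123.4 vs reported 123.4 → residual 0.0 km
Site 1, Site 3, Site 4 are mutually consistent (residuals ≈ 0); Site 2 is off by 12.4 km.

Site 2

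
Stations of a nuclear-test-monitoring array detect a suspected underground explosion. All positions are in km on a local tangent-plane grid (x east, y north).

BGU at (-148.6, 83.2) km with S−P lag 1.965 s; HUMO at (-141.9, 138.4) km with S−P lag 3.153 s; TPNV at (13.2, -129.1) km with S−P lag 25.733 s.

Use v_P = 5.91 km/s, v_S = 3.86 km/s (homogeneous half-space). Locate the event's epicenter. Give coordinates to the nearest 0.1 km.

-152.0 km east, 104.8 km north

Distance from S−P lag: d = Δt · v_P v_S / (v_P − v_S) = Δt · (5.91·3.86)/(5.91−3.86) ≈ 11.1281·Δt.
So d_BGU = 21.87, d_HUMO = 35.09, d_TPNV = 286.36 km.
Circle about each station: (x + 148.6)² + (y − 83.2)² = 21.87²; (x + 141.9)² + (y − 138.4)² = 35.09²; (x − 13.2)² + (y + 129.1)² = 286.36².
Subtracting the BGU equation from the HUMO and TPNV equations removes the quadratic terms:
13.4 x + 110.4 y = 9532.96
323.6 x − 424.6 y = -93686.90
Solving the 2×2 system: x ≈ -152.0, y ≈ 104.8 km.
Check against BGU (with the unrounded x, y): √((x + 148.6)²+(y − 83.2)²) = 21.87 ≈ 21.87 km. ✓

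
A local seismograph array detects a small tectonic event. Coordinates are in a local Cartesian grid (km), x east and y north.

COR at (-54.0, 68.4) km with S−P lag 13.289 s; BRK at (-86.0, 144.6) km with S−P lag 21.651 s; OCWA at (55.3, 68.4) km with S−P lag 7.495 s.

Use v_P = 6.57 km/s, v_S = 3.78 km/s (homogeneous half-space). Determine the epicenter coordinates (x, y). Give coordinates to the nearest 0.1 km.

Distance from S−P lag: d = Δt · v_P v_S / (v_P − v_S) = Δt · (6.57·3.78)/(6.57−3.78) ≈ 8.9013·Δt.
So d_COR = 118.29, d_BRK = 192.72, d_OCWA = 66.72 km.
Circle about each station: (x + 54.0)² + (y − 68.4)² = 118.29²; (x + 86.0)² + (y − 144.6)² = 192.72²; (x − 55.3)² + (y − 68.4)² = 66.72².
Subtracting pairs of circle equations eliminates x²+y² and gives linear equations (the radical axes):
-64.0 x + 152.4 y = -2437.87
218.6 x + 0.0 y = 9683.06
Solving the 2×2 system: x ≈ 44.3, y ≈ 2.6 km.

44.3 km east, 2.6 km north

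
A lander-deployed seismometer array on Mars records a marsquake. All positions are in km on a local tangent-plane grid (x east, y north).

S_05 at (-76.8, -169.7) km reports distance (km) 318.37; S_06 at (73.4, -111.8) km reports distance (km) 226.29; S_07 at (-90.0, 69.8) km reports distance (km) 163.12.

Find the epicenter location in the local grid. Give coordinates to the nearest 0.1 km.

66.9 km east, 114.4 km north

Circle about each station: (x + 76.8)² + (y + 169.7)² = 318.37²; (x − 73.4)² + (y + 111.8)² = 226.29²; (x + 90.0)² + (y − 69.8)² = 163.12².
Subtracting pairs of circle equations eliminates x²+y² and gives linear equations (the radical axes):
300.4 x + 115.8 y = 33342.76
-26.4 x + 479.0 y = 53027.03
Solving the 2×2 system: x ≈ 66.9, y ≈ 114.4 km.
Check against S_05 (with the unrounded x, y): √((x + 76.8)²+(y + 169.7)²) = 318.37 ≈ 318.37 km. ✓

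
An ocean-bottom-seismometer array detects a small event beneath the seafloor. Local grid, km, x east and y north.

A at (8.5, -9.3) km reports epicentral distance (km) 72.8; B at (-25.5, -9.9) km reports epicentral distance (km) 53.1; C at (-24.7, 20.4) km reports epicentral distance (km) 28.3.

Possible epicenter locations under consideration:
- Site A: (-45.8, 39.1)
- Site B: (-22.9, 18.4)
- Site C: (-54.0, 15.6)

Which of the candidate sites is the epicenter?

For each candidate, compare |candidate − station| to the reported distance:
Site A: residuals A 0.1, B 0.1, C 0.1 → max 0.1 km
Site B: residuals A 30.9, B 24.7, C 25.6 → max 30.9 km
Site C: residuals A 5.5, B 14.9, C 1.4 → max 14.9 km
Only Site A has all residuals ≈ 0.

Site A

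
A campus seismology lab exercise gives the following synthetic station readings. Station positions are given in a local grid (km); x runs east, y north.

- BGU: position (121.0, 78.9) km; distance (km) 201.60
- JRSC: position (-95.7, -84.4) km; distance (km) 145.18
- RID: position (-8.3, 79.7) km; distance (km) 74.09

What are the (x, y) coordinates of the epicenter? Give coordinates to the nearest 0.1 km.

Circle about each station: (x − 121.0)² + (y − 78.9)² = 201.60²; (x + 95.7)² + (y + 84.4)² = 145.18²; (x + 8.3)² + (y − 79.7)² = 74.09².
Subtracting the BGU equation from the JRSC and RID equations removes the quadratic terms:
-433.4 x − 326.6 y = 14980.97
-258.6 x + 1.6 y = 20708.00
Solving the 2×2 system: x ≈ -79.7, y ≈ 59.9 km.

-79.7 km east, 59.9 km north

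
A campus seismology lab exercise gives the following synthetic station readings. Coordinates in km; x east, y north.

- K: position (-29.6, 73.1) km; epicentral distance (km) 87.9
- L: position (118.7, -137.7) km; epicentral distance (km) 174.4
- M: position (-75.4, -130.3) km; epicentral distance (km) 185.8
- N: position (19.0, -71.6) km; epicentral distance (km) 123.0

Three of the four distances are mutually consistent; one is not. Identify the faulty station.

N

Solve using three stations at a time. Using K, L, M (subtract circle equations pairwise → linear system) gives (x, y) ≈ (38.0, 16.9).
Distances from that point to each station vs reported:
  K: calculated 87.9 vs reported 87.9 → residual 0.0 km
  L: calculated 174.4 vs reported 174.4 → residual 0.0 km
  M: calculated 185.8 vs reported 185.8 → residual 0.0 km
  N: calculated 90.5 vs reported 123.0 → residual 32.5 km
K, L, M are mutually consistent (residuals ≈ 0); N is off by 32.5 km.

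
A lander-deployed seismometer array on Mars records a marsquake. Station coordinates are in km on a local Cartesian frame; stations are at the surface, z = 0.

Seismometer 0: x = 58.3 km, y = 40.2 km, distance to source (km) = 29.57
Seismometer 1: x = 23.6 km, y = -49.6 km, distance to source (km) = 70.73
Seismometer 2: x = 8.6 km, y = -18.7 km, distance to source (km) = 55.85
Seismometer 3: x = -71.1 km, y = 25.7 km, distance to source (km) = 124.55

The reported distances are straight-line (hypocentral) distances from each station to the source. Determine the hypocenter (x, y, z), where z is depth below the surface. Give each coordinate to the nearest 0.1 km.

Each station gives a sphere (x−x_i)² + (y−y_i)² + z² = d_i² (stations at z=0).
Subtracting the Seismometer 0 sphere from Seismometer 1 and Seismometer 2: z² cancels, leaving linear equations in x and y:
-69.4 x − 179.6 y = -6126.16
-99.4 x − 117.8 y = -6836.12
Solving: x ≈ 52.300, y ≈ 13.900 km (keep extra digits for the depth step; rounded: 52.3, 13.9).
Then from the Seismometer 0 sphere: z² = 29.57² − (x − 58.3)² − (y − 40.2)² with x = 52.300, y = 13.900, so z ≈ 12.112 ≈ 12.1 km.

(52.3, 13.9, 12.1)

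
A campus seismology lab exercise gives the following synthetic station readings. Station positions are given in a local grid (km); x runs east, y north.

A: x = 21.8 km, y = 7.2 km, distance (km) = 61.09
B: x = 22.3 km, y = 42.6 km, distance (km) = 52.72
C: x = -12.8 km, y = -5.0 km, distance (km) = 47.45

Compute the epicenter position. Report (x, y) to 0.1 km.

-30.3 km east, 39.1 km north

Circle about each station: (x − 21.8)² + (y − 7.2)² = 61.09²; (x − 22.3)² + (y − 42.6)² = 52.72²; (x + 12.8)² + (y + 5.0)² = 47.45².
Subtracting pairs of circle equations eliminates x²+y² and gives linear equations (the radical axes):
1.0 x + 70.8 y = 2737.56
-69.2 x − 24.4 y = 1142.25
Solving the 2×2 system: x ≈ -30.3, y ≈ 39.1 km.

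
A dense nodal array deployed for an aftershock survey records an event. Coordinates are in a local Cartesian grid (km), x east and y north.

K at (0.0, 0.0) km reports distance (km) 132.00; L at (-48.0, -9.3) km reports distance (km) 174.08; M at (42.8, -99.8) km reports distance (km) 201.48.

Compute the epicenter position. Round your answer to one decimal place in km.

Circle about each station: x² + y² = 132.00²; (x + 48.0)² + (y + 9.3)² = 174.08²; (x − 42.8)² + (y + 99.8)² = 201.48².
Subtracting the K equation from the L and M equations removes the quadratic terms:
-96.0 x − 18.6 y = -10489.36
85.6 x − 199.6 y = -11378.31
Solving the 2×2 system: x ≈ 90.7, y ≈ 95.9 km.

x ≈ 90.7 km, y ≈ 95.9 km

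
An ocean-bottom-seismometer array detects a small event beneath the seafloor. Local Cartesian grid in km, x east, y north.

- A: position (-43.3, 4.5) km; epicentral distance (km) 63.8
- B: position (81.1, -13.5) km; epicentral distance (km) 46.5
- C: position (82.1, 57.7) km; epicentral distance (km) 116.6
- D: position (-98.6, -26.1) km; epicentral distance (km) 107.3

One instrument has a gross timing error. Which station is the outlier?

Solve using three stations at a time. Using A, C, D (subtract circle equations pairwise → linear system) gives (x, y) ≈ (8.6, -32.9).
Distances from that point to each station vs reported:
  A: calculated 63.9 vs reported 63.8 → residual 0.1 km
  B: calculated 75.1 vs reported 46.5 → residual 28.6 km
  C: calculated 116.7 vs reported 116.6 → residual 0.1 km
  D: calculated 107.4 vs reported 107.3 → residual 0.1 km
A, C, D are mutually consistent (residuals ≈ 0); B is off by 28.6 km.

B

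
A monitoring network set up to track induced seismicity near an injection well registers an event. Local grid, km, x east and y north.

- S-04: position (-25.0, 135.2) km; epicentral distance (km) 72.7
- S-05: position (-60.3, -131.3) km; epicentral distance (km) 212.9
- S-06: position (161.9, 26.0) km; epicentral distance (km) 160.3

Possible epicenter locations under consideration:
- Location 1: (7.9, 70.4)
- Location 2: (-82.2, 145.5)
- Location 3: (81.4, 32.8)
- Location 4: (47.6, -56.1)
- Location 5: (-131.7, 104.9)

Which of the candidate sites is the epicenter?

Location 1

For each candidate, compare |candidate − station| to the reported distance:
Location 1: residuals S-04 0.0, S-05 0.0, S-06 0.0 → max 0.0 km
Location 2: residuals S-04 14.6, S-05 64.8, S-06 111.5 → max 111.5 km
Location 3: residuals S-04 75.0, S-05 3.9, S-06 79.5 → max 79.5 km
Location 4: residuals S-04 131.9, S-05 81.4, S-06 19.6 → max 131.9 km
Location 5: residuals S-04 38.2, S-05 33.9, S-06 143.7 → max 143.7 km
Only Location 1 has all residuals ≈ 0.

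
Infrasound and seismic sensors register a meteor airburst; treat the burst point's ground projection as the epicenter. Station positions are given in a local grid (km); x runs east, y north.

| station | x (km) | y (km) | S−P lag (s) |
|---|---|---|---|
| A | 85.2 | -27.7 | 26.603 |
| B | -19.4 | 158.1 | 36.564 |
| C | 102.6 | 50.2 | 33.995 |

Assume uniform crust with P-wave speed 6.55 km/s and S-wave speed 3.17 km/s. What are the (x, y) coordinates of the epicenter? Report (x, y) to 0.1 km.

-75.1 km east, -59.5 km north

Distance from S−P lag: d = Δt · v_P v_S / (v_P − v_S) = Δt · (6.55·3.17)/(6.55−3.17) ≈ 6.1430·Δt.
So d_A = 163.42, d_B = 224.61, d_C = 208.83 km.
Circle about each station: (x − 85.2)² + (y + 27.7)² = 163.42²; (x + 19.4)² + (y − 158.1)² = 224.61²; (x − 102.6)² + (y − 50.2)² = 208.83².
Subtracting pairs of circle equations eliminates x²+y² and gives linear equations (the radical axes):
-209.2 x + 371.6 y = -6397.92
34.8 x + 155.8 y = -11883.40
Solving the 2×2 system: x ≈ -75.1, y ≈ -59.5 km.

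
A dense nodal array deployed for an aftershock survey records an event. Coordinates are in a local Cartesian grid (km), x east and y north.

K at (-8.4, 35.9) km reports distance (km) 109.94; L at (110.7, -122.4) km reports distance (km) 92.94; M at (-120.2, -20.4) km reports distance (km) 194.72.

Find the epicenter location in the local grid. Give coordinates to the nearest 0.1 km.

Circle about each station: (x + 8.4)² + (y − 35.9)² = 109.94²; (x − 110.7)² + (y + 122.4)² = 92.94²; (x + 120.2)² + (y + 20.4)² = 194.72².
Subtracting the K equation from the L and M equations removes the quadratic terms:
238.2 x − 316.6 y = 29325.84
-223.6 x − 112.6 y = -12324.24
Solving the 2×2 system: x ≈ 73.8, y ≈ -37.1 km.

73.8 km east, -37.1 km north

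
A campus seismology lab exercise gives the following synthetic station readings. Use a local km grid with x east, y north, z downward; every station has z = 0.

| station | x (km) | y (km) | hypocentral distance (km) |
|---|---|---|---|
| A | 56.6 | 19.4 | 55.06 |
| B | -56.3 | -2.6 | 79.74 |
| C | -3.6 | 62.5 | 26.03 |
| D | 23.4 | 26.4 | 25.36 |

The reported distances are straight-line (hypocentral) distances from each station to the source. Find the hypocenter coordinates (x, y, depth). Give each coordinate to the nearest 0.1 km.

Each station gives a sphere (x−x_i)² + (y−y_i)² + z² = d_i² (stations at z=0).
Subtracting the A sphere from B and C: z² cancels, leaving linear equations in x and y:
-225.8 x − 44.0 y = -3730.33
-120.4 x + 86.2 y = 2693.33
Solving: x ≈ 8.200, y ≈ 42.699 km (keep extra digits for the depth step; rounded: 8.2, 42.7).
Then from the A sphere: z² = 55.06² − (x − 56.6)² − (y − 19.4)² with x = 8.200, y = 42.699, so z ≈ 12.091 ≈ 12.1 km.

(8.2, 42.7, 12.1)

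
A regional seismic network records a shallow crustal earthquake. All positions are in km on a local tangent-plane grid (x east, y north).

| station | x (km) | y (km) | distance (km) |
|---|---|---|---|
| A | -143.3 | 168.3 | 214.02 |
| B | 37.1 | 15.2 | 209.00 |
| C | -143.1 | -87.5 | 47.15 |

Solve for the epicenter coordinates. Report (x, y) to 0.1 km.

x ≈ -163.1 km, y ≈ -44.8 km

Circle about each station: (x + 143.3)² + (y − 168.3)² = 214.02²; (x − 37.1)² + (y − 15.2)² = 209.00²; (x + 143.1)² + (y + 87.5)² = 47.15².
Subtracting the A equation from the B and C equations removes the quadratic terms:
360.8 x − 306.2 y = -45128.77
0.4 x − 511.6 y = 22855.52
Solving the 2×2 system: x ≈ -163.1, y ≈ -44.8 km.
Check against A (with the unrounded x, y): √((x + 143.3)²+(y − 168.3)²) = 214.02 ≈ 214.02 km. ✓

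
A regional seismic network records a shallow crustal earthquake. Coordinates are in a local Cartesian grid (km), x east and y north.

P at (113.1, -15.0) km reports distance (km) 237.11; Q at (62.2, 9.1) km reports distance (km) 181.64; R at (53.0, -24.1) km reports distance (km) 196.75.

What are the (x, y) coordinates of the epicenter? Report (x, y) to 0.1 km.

-83.4 km east, 117.7 km north

Circle about each station: (x − 113.1)² + (y + 15.0)² = 237.11²; (x − 62.2)² + (y − 9.1)² = 181.64²; (x − 53.0)² + (y + 24.1)² = 196.75².
Subtracting pairs of circle equations eliminates x²+y² and gives linear equations (the radical axes):
-101.8 x + 48.2 y = 14163.10
-120.2 x − 18.2 y = 7883.79
Solving the 2×2 system: x ≈ -83.4, y ≈ 117.7 km.
Check against P (with the unrounded x, y): √((x − 113.1)²+(y + 15.0)²) = 237.11 ≈ 237.11 km. ✓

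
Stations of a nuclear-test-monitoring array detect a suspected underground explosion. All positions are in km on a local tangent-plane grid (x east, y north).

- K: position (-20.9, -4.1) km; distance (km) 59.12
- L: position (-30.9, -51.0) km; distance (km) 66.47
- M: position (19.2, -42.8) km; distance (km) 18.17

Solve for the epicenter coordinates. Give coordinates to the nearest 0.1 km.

Circle about each station: (x + 20.9)² + (y + 4.1)² = 59.12²; (x + 30.9)² + (y + 51.0)² = 66.47²; (x − 19.2)² + (y + 42.8)² = 18.17².
Subtracting pairs of circle equations eliminates x²+y² and gives linear equations (the radical axes):
-20.0 x − 93.8 y = 2179.10
80.2 x − 77.4 y = 4911.89
Solving the 2×2 system: x ≈ 32.2, y ≈ -30.1 km.
Check against K (with the unrounded x, y): √((x + 20.9)²+(y + 4.1)²) = 59.12 ≈ 59.12 km. ✓

32.2 km east, -30.1 km north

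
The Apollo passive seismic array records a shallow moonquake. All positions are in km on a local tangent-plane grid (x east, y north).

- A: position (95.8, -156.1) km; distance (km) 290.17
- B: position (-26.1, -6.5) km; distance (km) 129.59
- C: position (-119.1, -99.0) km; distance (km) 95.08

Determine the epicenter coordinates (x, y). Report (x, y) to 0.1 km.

Circle about each station: (x − 95.8)² + (y + 156.1)² = 290.17²; (x + 26.1)² + (y + 6.5)² = 129.59²; (x + 119.1)² + (y + 99.0)² = 95.08².
Subtracting the A equation from the B and C equations removes the quadratic terms:
-243.8 x + 299.2 y = 34583.67
-429.8 x + 114.2 y = 65599.38
Solving the 2×2 system: x ≈ -155.6, y ≈ -11.2 km.
Check against A (with the unrounded x, y): √((x − 95.8)²+(y + 156.1)²) = 290.17 ≈ 290.17 km. ✓

x ≈ -155.6 km, y ≈ -11.2 km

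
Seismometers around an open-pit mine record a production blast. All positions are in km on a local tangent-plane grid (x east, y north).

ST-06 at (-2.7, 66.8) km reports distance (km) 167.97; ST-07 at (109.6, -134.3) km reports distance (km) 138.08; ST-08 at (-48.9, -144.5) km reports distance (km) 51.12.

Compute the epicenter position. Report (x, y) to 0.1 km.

Circle about each station: (x + 2.7)² + (y − 66.8)² = 167.97²; (x − 109.6)² + (y + 134.3)² = 138.08²; (x + 48.9)² + (y + 144.5)² = 51.12².
Subtracting the ST-06 equation from the ST-07 and ST-08 equations removes the quadratic terms:
224.6 x − 402.2 y = 34726.95
-92.4 x − 422.6 y = 44402.60
Solving the 2×2 system: x ≈ -24.1, y ≈ -99.8 km.
Check against ST-06 (with the unrounded x, y): √((x + 2.7)²+(y − 66.8)²) = 167.97 ≈ 167.97 km. ✓

(-24.1, -99.8)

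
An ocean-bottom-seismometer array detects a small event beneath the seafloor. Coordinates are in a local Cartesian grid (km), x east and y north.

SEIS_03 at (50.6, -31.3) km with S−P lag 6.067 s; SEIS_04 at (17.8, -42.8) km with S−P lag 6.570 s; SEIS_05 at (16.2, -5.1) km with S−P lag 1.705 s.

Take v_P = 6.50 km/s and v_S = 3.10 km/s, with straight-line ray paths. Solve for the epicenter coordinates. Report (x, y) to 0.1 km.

26.3 km east, -4.8 km north

Distance from S−P lag: d = Δt · v_P v_S / (v_P − v_S) = Δt · (6.50·3.10)/(6.50−3.10) ≈ 5.9265·Δt.
So d_SEIS_03 = 35.96, d_SEIS_04 = 38.94, d_SEIS_05 = 10.10 km.
Circle about each station: (x − 50.6)² + (y + 31.3)² = 35.96²; (x − 17.8)² + (y + 42.8)² = 38.94²; (x − 16.2)² + (y + 5.1)² = 10.10².
Subtracting the SEIS_03 equation from the SEIS_04 and SEIS_05 equations removes the quadratic terms:
-65.6 x − 23.0 y = -1614.57
-68.8 x + 52.4 y = -2060.49
Solving the 2×2 system: x ≈ 26.3, y ≈ -4.8 km.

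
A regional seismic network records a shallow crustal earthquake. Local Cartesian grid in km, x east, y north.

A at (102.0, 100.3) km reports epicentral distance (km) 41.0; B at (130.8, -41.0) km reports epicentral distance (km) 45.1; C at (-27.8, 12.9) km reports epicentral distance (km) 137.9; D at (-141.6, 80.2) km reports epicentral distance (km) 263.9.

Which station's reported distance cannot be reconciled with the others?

Solve using three stations at a time. Using B, C, D (subtract circle equations pairwise → linear system) gives (x, y) ≈ (109.3, -1.6).
Distances from that point to each station vs reported:
  A: calculated 102.1 vs reported 41.0 → residual 61.1 km
  B: calculated 44.9 vs reported 45.1 → residual 0.2 km
  C: calculated 137.8 vs reported 137.9 → residual 0.1 km
  D: calculated 263.9 vs reported 263.9 → residual 0.0 km
B, C, D are mutually consistent (residuals ≈ 0); A is off by 61.1 km.

A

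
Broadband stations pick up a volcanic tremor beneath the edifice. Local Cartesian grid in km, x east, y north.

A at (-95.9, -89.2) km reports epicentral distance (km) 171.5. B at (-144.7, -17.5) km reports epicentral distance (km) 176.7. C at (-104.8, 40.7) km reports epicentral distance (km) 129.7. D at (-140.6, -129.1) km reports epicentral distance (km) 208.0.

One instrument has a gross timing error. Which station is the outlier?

Solve using three stations at a time. Using A, B, C (subtract circle equations pairwise → linear system) gives (x, y) ≈ (24.8, 32.8).
Distances from that point to each station vs reported:
  A: calculated 171.6 vs reported 171.5 → residual 0.1 km
  B: calculated 176.8 vs reported 176.7 → residual 0.1 km
  C: calculated 129.8 vs reported 129.7 → residual 0.1 km
  D: calculated 231.4 vs reported 208.0 → residual 23.4 km
A, B, C are mutually consistent (residuals ≈ 0); D is off by 23.4 km.

D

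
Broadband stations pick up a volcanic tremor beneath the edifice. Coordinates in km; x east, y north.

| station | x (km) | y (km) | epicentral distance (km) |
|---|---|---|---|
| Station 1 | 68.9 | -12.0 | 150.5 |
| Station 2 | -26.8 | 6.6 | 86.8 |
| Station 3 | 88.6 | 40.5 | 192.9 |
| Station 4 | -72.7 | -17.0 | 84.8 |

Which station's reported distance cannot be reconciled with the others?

Station 4

Solve using three stations at a time. Using Station 1, Station 2, Station 3 (subtract circle equations pairwise → linear system) gives (x, y) ≈ (-70.7, -68.3).
Distances from that point to each station vs reported:
  Station 1: calculated 150.5 vs reported 150.5 → residual 0.0 km
  Station 2: calculated 86.8 vs reported 86.8 → residual 0.0 km
  Station 3: calculated 192.9 vs reported 192.9 → residual 0.0 km
  Station 4: calculated 51.4 vs reported 84.8 → residual 33.4 km
Station 1, Station 2, Station 3 are mutually consistent (residuals ≈ 0); Station 4 is off by 33.4 km.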